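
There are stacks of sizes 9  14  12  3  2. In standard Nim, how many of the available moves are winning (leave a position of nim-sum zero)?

Nim-sum: 9 ^ 14 ^ 12 ^ 3 ^ 2 = 10.
The overall nim-sum is X = 10. A stack of size p has a winning move iff p XOR X < p (reduce it to p XOR X).
  9: 9 XOR 10 = 3 < 9 — winning move (to 3).
  14: 14 XOR 10 = 4 < 14 — winning move (to 4).
  12: 12 XOR 10 = 6 < 12 — winning move (to 6).
  3: 3 XOR 10 = 9 ≥ 3 — no move.
  2: 2 XOR 10 = 8 ≥ 2 — no move.
That gives 3 winning moves.

3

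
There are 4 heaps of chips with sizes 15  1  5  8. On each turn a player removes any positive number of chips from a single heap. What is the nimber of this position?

Bitwise XOR of the heap sizes:
  1111  (15)
  0001  (1)
  0101  (5)
  1000  (8)
  ----
  0011  (3)

3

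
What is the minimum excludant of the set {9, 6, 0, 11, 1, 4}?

The values 0, 1 are all present; 2 is the first non-negative integer missing from the set.

2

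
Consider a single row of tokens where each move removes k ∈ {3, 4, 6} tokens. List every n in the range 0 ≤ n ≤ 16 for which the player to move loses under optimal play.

0, 1, 2, 9, 10, 11

Compute g(0), g(1), … for moves {3, 4, 6}:
k:     0  1  2  3  4  5  6  7  8  9 10 11 12 13 14 15 16
g(k):  0  0  0  1  1  1  2  2  2  0  0  0  1  1  1  2  2
The P-positions (g = 0) in 0..16 are 0, 1, 2, 9, 10, 11.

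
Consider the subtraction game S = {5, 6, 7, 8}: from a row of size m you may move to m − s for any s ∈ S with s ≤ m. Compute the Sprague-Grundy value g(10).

Grundy values for subtraction set {5, 6, 7, 8}:
k:     0  1  2  3  4  5  6  7  8  9 10
g(k):  0  0  0  0  0  1  1  1  1  1  2
So g(10) = 2.

2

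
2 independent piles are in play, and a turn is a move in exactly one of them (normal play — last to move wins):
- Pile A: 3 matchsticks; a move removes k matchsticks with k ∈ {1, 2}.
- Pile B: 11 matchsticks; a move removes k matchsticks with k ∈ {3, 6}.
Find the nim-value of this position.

Grundy values for pile A (subtraction set {1, 2}):
g(0) = mex{} = 0
g(1) = mex{0} = 1
g(2) = mex{0,1} = 2
g(3) = mex{1,2} = 0
So g(3) = 0.
Grundy values for pile B (subtraction set {3, 6}):
k:     0  1  2  3  4  5  6  7  8  9 10 11
g(k):  0  0  0  1  1  1  2  2  2  0  0  0
So g(11) = 0.
The value of a disjunctive sum is the nim-sum of the parts.
Combined value = 0 ⊕ 0 = 0.

0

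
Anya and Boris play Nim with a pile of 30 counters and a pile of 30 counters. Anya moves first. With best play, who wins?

Compute the nim-sum pairwise:
30 XOR 30 = 0
The nim-sum is 0, so this is a P-position: the player to move is in a losing position under optimal play; Anya is about to move from it and so loses — Boris wins.

Boris wins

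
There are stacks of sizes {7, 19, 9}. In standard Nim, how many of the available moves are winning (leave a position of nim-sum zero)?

Nim-sum: 7 ⊕ 19 ⊕ 9 = 29.
The overall nim-sum is X = 29. A stack of size p has a winning move iff p XOR X < p (reduce it to p XOR X).
  7: 7 XOR 29 = 26 ≥ 7 — no move.
  19: 19 XOR 29 = 14 < 19 — winning move (to 14).
  9: 9 XOR 29 = 20 ≥ 9 — no move.
That gives 1 winning move.

1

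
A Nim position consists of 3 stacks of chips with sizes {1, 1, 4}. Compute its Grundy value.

4

Bitwise XOR of the heap sizes:
  001  (1)
  001  (1)
  100  (4)
  ---
  100  (4)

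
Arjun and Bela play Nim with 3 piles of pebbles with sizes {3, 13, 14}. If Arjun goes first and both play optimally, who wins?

Bela wins

Nim-sum: 3 ^ 13 ^ 14 = 0.
The nim-sum is 0, so this is a P-position: the player to move is in a losing position under optimal play; Arjun is about to move from it and so loses — Bela wins.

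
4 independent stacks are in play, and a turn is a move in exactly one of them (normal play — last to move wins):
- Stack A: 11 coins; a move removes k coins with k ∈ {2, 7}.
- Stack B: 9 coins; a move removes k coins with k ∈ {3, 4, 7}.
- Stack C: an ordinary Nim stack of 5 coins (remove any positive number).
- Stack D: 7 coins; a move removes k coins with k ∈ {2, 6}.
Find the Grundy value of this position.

Grundy values for stack A (subtraction set {2, 7}):
g(0) = mex{} = 0
g(1) = mex{} = 0
g(2) = mex{0} = 1
g(3) = mex{0} = 1
g(4) = mex{1} = 0
g(5) = mex{1} = 0
g(6) = mex{0} = 1
g(7) = mex{0} = 1
g(8) = mex{0,1} = 2
g(9) = mex{1} = 0
g(10) = mex{1,2} = 0
g(11) = mex{0} = 1
So g(11) = 1.
Build the Grundy sequence for stack B with g(k) = mex{g(k−s) : s ∈ {3, 4, 7}, s ≤ k}:
k:     0  1  2  3  4  5  6  7  8  9
g(k):  0  0  0  1  1  1  2  2  2  3
So g(9) = 3.
Stack C is a plain Nim stack of size 5, so its Grundy value is 5.
Grundy values for stack D (subtraction set {2, 6}):
g(0) = mex{} = 0
g(1) = mex{} = 0
g(2) = mex{0} = 1
g(3) = mex{0} = 1
g(4) = mex{1} = 0
g(5) = mex{1} = 0
g(6) = mex{0} = 1
g(7) = mex{0} = 1
So g(7) = 1.
By the Sprague-Grundy theorem, the Grundy value of a sum of independent games is the XOR of the component values.
Combined value = 1 ⊕ 3 ⊕ 5 ⊕ 1 = 6.

6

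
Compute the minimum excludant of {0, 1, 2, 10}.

The values 0, 1, 2 are all present; 3 is the first non-negative integer missing from the set.

3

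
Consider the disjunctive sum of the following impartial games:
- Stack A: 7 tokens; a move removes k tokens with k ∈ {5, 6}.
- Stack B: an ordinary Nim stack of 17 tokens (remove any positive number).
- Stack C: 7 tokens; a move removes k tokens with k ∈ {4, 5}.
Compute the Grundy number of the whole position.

17

Build the Grundy sequence for stack A with g(k) = mex{g(k−s) : s ∈ {5, 6}, s ≤ k}:
g(0) = mex{} = 0
g(1) = mex{} = 0
g(2) = mex{} = 0
g(3) = mex{} = 0
g(4) = mex{} = 0
g(5) = mex{0} = 1
g(6) = mex{0} = 1
g(7) = mex{0} = 1
So g(7) = 1.
Stack B is a plain Nim stack of size 17, so its Grundy value is 17.
Grundy values for stack C (subtraction set {4, 5}):
k:     0  1  2  3  4  5  6  7
g(k):  0  0  0  0  1  1  1  1
So g(7) = 1.
By the Sprague-Grundy theorem, the Grundy value of a sum of independent games is the XOR of the component values.
Combined value = 1 ⊕ 17 ⊕ 1 = 17.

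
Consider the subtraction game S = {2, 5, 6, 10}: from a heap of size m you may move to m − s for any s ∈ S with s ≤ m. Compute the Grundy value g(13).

2

Build the Grundy sequence with g(k) = mex{g(k−s) : s ∈ {2, 5, 6, 10}, s ≤ k}:
g(0) = mex{} = 0
g(1) = mex{} = 0
g(2) = mex{0} = 1
g(3) = mex{0} = 1
g(4) = mex{1} = 0
g(5) = mex{0,1} = 2
g(6) = mex{0} = 1
g(7) = mex{0,1,2} = 3
g(8) = mex{1} = 0
g(9) = mex{0,1,3} = 2
g(10) = mex{0,2} = 1
g(11) = mex{0,1,2} = 3
g(12) = mex{1,3} = 0
g(13) = mex{0,1,3} = 2
So g(13) = 2.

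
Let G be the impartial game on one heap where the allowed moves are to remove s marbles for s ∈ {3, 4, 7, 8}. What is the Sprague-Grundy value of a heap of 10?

Grundy values for subtraction set {3, 4, 7, 8}:
k:     0  1  2  3  4  5  6  7  8  9 10
g(k):  0  0  0  1  1  1  2  2  2  3  3
So g(10) = 3.

3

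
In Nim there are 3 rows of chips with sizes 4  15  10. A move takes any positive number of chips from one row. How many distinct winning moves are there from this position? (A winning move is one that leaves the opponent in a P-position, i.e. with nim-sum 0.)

In binary:
  0100  (4)
  1111  (15)
  1010  (10)
  ----
  0001  (1)
The overall nim-sum is X = 1. A row of size p has a winning move iff p XOR X < p (reduce it to p XOR X).
  4: 4 XOR 1 = 5 ≥ 4 — no move.
  15: 15 XOR 1 = 14 < 15 — winning move (to 14).
  10: 10 XOR 1 = 11 ≥ 10 — no move.
That gives 1 winning move.

1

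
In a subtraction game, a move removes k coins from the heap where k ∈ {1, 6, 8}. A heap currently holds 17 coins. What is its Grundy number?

1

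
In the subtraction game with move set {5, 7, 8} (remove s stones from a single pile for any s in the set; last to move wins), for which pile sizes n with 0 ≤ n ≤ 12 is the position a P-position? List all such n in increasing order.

Build the Grundy sequence with g(k) = mex{g(k−s) : s ∈ {5, 7, 8}, s ≤ k}:
g(0) = mex{} = 0
g(1) = mex{} = 0
g(2) = mex{} = 0
g(3) = mex{} = 0
g(4) = mex{} = 0
g(5) = mex{0} = 1
g(6) = mex{0} = 1
g(7) = mex{0} = 1
g(8) = mex{0} = 1
g(9) = mex{0} = 1
g(10) = mex{0,1} = 2
g(11) = mex{0,1} = 2
g(12) = mex{0,1} = 2
The P-positions (g = 0) in 0..12 are 0, 1, 2, 3, 4.

0, 1, 2, 3, 4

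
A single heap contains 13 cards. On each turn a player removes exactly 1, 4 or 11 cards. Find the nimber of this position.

1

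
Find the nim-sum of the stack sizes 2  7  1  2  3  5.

0

Bitwise XOR of the heap sizes:
  010  (2)
  111  (7)
  001  (1)
  010  (2)
  011  (3)
  101  (5)
  ---
  000  (0)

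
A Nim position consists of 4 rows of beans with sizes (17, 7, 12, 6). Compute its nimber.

28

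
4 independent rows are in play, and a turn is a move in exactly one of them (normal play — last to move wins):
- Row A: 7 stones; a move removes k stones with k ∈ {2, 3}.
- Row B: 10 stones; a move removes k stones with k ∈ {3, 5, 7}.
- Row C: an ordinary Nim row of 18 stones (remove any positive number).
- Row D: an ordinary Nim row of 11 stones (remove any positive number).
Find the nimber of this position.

24

Grundy values for row A (subtraction set {2, 3}):
g(0) = mex{} = 0
g(1) = mex{} = 0
g(2) = mex{0} = 1
g(3) = mex{0} = 1
g(4) = mex{0,1} = 2
g(5) = mex{1} = 0
g(6) = mex{1,2} = 0
g(7) = mex{0,2} = 1
So g(7) = 1.
Grundy values for row B (subtraction set {3, 5, 7}):
k:     0  1  2  3  4  5  6  7  8  9 10
g(k):  0  0  0  1  1  1  2  2  2  3  0
So g(10) = 0.
Row C is a plain Nim row of size 18, so its Grundy value is 18.
Row D is a plain Nim row of size 11, so its Grundy value is 11.
The value of a disjunctive sum is the nim-sum of the parts.
Combined value = 1 ⊕ 0 ⊕ 18 ⊕ 11 = 24.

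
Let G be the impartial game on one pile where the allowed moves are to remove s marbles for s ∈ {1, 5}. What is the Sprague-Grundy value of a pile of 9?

1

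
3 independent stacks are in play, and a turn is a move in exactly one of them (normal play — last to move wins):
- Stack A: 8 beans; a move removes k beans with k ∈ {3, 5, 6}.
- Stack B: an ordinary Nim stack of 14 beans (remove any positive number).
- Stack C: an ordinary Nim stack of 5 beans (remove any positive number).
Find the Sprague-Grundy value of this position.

9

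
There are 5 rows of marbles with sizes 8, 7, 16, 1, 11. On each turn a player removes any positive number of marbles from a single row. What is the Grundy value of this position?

21

In binary:
  01000  (8)
  00111  (7)
  10000  (16)
  00001  (1)
  01011  (11)
  -----
  10101  (21)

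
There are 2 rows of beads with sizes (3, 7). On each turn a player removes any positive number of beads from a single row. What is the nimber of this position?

Nim-sum: 3 XOR 7 = 4.

4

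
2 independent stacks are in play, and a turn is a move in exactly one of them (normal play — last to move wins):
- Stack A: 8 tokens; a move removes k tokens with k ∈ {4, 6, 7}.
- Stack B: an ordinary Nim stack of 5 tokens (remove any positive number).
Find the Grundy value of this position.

7

For stack A, compute g(0), g(1), … with moves {4, 6, 7}:
g(0) = mex{} = 0
g(1) = mex{} = 0
g(2) = mex{} = 0
g(3) = mex{} = 0
g(4) = mex{0} = 1
g(5) = mex{0} = 1
g(6) = mex{0} = 1
g(7) = mex{0} = 1
g(8) = mex{0,1} = 2
So g(8) = 2.
Stack B is a plain Nim stack of size 5, so its Grundy value is 5.
The value of a disjunctive sum is the nim-sum of the parts.
Combined value = 2 XOR 5 = 7.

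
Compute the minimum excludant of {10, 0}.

0 is in the set but 1 is not, so the mex is 1.

1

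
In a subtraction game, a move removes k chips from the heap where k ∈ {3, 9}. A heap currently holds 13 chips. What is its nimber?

0

Build the Grundy sequence with g(k) = mex{g(k−s) : s ∈ {3, 9}, s ≤ k}:
g(0) = mex{} = 0
g(1) = mex{} = 0
g(2) = mex{} = 0
g(3) = mex{0} = 1
g(4) = mex{0} = 1
g(5) = mex{0} = 1
g(6) = mex{1} = 0
g(7) = mex{1} = 0
g(8) = mex{1} = 0
g(9) = mex{0} = 1
g(10) = mex{0} = 1
g(11) = mex{0} = 1
g(12) = mex{1} = 0
g(13) = mex{1} = 0
So g(13) = 0.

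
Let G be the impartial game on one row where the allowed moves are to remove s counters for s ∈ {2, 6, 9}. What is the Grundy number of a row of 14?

1

Grundy values for subtraction set {2, 6, 9}:
g(0) = mex{} = 0
g(1) = mex{} = 0
g(2) = mex{0} = 1
g(3) = mex{0} = 1
g(4) = mex{1} = 0
g(5) = mex{1} = 0
g(6) = mex{0} = 1
g(7) = mex{0} = 1
g(8) = mex{1} = 0
g(9) = mex{0,1} = 2
g(10) = mex{0} = 1
g(11) = mex{0,1,2} = 3
g(12) = mex{1} = 0
g(13) = mex{0,1,3} = 2
g(14) = mex{0} = 1
So g(14) = 1.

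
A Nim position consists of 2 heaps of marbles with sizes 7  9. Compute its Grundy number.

Compute the nim-sum pairwise:
7 XOR 9 = 14

14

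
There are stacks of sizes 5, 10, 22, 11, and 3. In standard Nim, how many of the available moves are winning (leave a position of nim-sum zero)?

1

Write each in binary and XOR column by column:
  00101  (5)
  01010  (10)
  10110  (22)
  01011  (11)
  00011  (3)
  -----
  10001  (17)
The overall nim-sum is X = 17. A stack of size p has a winning move iff p XOR X < p (reduce it to p XOR X).
  5: 5 XOR 17 = 20 ≥ 5 — no move.
  10: 10 XOR 17 = 27 ≥ 10 — no move.
  22: 22 XOR 17 = 7 < 22 — winning move (to 7).
  11: 11 XOR 17 = 26 ≥ 11 — no move.
  3: 3 XOR 17 = 18 ≥ 3 — no move.
That gives 1 winning move.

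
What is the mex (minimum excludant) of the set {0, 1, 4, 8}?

The values 0, 1 are all present; 2 is the first non-negative integer missing from the set.

2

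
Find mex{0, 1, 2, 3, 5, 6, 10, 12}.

4

The values 0, 1, 2, 3 are all present; 4 is the first non-negative integer missing from the set.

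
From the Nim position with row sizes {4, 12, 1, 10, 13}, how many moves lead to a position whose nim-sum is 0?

Compute the nim-sum pairwise:
4 ^ 12 = 8
8 ^ 1 = 9
9 ^ 10 = 3
3 ^ 13 = 14
The overall nim-sum is X = 14. A row of size p has a winning move iff p XOR X < p (reduce it to p XOR X).
  4: 4 XOR 14 = 10 ≥ 4 — no move.
  12: 12 XOR 14 = 2 < 12 — winning move (to 2).
  1: 1 XOR 14 = 15 ≥ 1 — no move.
  10: 10 XOR 14 = 4 < 10 — winning move (to 4).
  13: 13 XOR 14 = 3 < 13 — winning move (to 3).
That gives 3 winning moves.

3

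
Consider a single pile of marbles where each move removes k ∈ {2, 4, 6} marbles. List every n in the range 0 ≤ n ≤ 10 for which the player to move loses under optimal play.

0, 1, 8, 9

Build the Grundy sequence with g(k) = mex{g(k−s) : s ∈ {2, 4, 6}, s ≤ k}:
g(0) = mex{} = 0
g(1) = mex{} = 0
g(2) = mex{0} = 1
g(3) = mex{0} = 1
g(4) = mex{0,1} = 2
g(5) = mex{0,1} = 2
g(6) = mex{0,1,2} = 3
g(7) = mex{0,1,2} = 3
g(8) = mex{1,2,3} = 0
g(9) = mex{1,2,3} = 0
g(10) = mex{0,2,3} = 1
The P-positions (g = 0) in 0..10 are 0, 1, 8, 9.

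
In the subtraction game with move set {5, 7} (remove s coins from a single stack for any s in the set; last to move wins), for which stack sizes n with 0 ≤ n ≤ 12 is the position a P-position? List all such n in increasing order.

0, 1, 2, 3, 4, 12

Grundy values for subtraction set {5, 7}:
g(0) = mex{} = 0
g(1) = mex{} = 0
g(2) = mex{} = 0
g(3) = mex{} = 0
g(4) = mex{} = 0
g(5) = mex{0} = 1
g(6) = mex{0} = 1
g(7) = mex{0} = 1
g(8) = mex{0} = 1
g(9) = mex{0} = 1
g(10) = mex{0,1} = 2
g(11) = mex{0,1} = 2
g(12) = mex{1} = 0
The P-positions (g = 0) in 0..12 are 0, 1, 2, 3, 4, 12.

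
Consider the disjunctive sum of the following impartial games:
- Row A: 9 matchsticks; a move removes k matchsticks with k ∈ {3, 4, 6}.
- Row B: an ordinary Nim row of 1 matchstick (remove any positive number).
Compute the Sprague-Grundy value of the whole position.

1

Build the Grundy sequence for row A with g(k) = mex{g(k−s) : s ∈ {3, 4, 6}, s ≤ k}:
g(0) = mex{} = 0
g(1) = mex{} = 0
g(2) = mex{} = 0
g(3) = mex{0} = 1
g(4) = mex{0} = 1
g(5) = mex{0} = 1
g(6) = mex{0,1} = 2
g(7) = mex{0,1} = 2
g(8) = mex{0,1} = 2
g(9) = mex{1,2} = 0
So g(9) = 0.
Row B is a plain Nim row of size 1, so its Grundy value is 1.
By the Sprague-Grundy theorem, the Grundy value of a sum of independent games is the XOR of the component values.
Combined value = 0 XOR 1 = 1.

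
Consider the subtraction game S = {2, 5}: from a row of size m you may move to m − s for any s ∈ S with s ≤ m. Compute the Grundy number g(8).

0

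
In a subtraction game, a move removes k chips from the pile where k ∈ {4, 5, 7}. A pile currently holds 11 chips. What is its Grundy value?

Grundy values for subtraction set {4, 5, 7}:
g(0) = mex{} = 0
g(1) = mex{} = 0
g(2) = mex{} = 0
g(3) = mex{} = 0
g(4) = mex{0} = 1
g(5) = mex{0} = 1
g(6) = mex{0} = 1
g(7) = mex{0} = 1
g(8) = mex{0,1} = 2
g(9) = mex{0,1} = 2
g(10) = mex{0,1} = 2
g(11) = mex{1} = 0
So g(11) = 0.

0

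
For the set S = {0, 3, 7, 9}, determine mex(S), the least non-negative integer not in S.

0 is in the set but 1 is not, so the mex is 1.

1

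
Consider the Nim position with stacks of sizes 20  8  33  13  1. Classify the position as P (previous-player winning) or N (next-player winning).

In binary:
  010100  (20)
  001000  (8)
  100001  (33)
  001101  (13)
  000001  (1)
  ------
  110001  (49)
The nim-sum is 49 ≠ 0, so this is an N-position: the player to move can win.

N-position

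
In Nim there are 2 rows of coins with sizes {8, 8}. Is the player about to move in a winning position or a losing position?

Losing position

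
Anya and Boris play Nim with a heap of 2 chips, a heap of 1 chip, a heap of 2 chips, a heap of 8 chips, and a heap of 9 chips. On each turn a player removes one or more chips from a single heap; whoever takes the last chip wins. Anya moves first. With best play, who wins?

In binary:
  0010  (2)
  0001  (1)
  0010  (2)
  1000  (8)
  1001  (9)
  ----
  0000  (0)
The nim-sum is 0, so this is a P-position: the player to move is in a losing position under optimal play; Anya is about to move from it and so loses — Boris wins.

Boris wins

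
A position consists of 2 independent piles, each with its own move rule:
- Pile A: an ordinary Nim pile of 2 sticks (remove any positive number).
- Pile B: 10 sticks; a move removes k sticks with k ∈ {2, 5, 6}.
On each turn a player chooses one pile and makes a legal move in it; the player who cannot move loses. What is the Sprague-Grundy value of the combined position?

3

Pile A is a plain Nim pile of size 2, so its Grundy value is 2.
Build the Grundy sequence for pile B with g(k) = mex{g(k−s) : s ∈ {2, 5, 6}, s ≤ k}:
g(0) = mex{} = 0
g(1) = mex{} = 0
g(2) = mex{0} = 1
g(3) = mex{0} = 1
g(4) = mex{1} = 0
g(5) = mex{0,1} = 2
g(6) = mex{0} = 1
g(7) = mex{0,1,2} = 3
g(8) = mex{1} = 0
g(9) = mex{0,1,3} = 2
g(10) = mex{0,2} = 1
So g(10) = 1.
By the Sprague-Grundy theorem, the Grundy value of a sum of independent games is the XOR of the component values.
Combined value = 2 XOR 1 = 3.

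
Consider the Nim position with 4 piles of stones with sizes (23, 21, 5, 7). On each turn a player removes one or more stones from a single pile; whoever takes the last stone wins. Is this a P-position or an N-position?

Compute the nim-sum pairwise:
23 ⊕ 21 = 2
2 ⊕ 5 = 7
7 ⊕ 7 = 0
The nim-sum is 0, so this is a P-position: the player to move is in a losing position under optimal play.

P-position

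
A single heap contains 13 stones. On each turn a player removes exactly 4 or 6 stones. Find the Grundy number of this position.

0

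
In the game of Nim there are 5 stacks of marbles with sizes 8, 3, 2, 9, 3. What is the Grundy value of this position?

Nim-sum: 8 ⊕ 3 ⊕ 2 ⊕ 9 ⊕ 3 = 3.

3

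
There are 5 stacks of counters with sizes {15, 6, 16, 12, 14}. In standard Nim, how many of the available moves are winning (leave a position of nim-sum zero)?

1

Nim-sum: 15 XOR 6 XOR 16 XOR 12 XOR 14 = 27.
The overall nim-sum is X = 27. A stack of size p has a winning move iff p XOR X < p (reduce it to p XOR X).
  15: 15 XOR 27 = 20 ≥ 15 — no move.
  6: 6 XOR 27 = 29 ≥ 6 — no move.
  16: 16 XOR 27 = 11 < 16 — winning move (to 11).
  12: 12 XOR 27 = 23 ≥ 12 — no move.
  14: 14 XOR 27 = 21 ≥ 14 — no move.
That gives 1 winning move.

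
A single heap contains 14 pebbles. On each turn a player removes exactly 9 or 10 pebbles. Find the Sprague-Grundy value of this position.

Build the Grundy sequence with g(k) = mex{g(k−s) : s ∈ {9, 10}, s ≤ k}:
k:     0  1  2  3  4  5  6  7  8  9 10 11 12 13 14
g(k):  0  0  0  0  0  0  0  0  0  1  1  1  1  1  1
So g(14) = 1.

1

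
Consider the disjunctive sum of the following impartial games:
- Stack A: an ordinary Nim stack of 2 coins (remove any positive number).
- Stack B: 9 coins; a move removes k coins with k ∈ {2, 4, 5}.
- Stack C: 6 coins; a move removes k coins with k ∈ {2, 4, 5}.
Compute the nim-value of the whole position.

Stack A is a plain Nim stack of size 2, so its Grundy value is 2.
Grundy values for stack B (subtraction set {2, 4, 5}):
k:     0  1  2  3  4  5  6  7  8  9
g(k):  0  0  1  1  2  2  3  0  0  1
So g(9) = 1.
Build the Grundy sequence for stack C with g(k) = mex{g(k−s) : s ∈ {2, 4, 5}, s ≤ k}:
k:     0  1  2  3  4  5  6
g(k):  0  0  1  1  2  2  3
So g(6) = 3.
By the Sprague-Grundy theorem, the Grundy value of a sum of independent games is the XOR of the component values.
Combined value = 2 XOR 1 XOR 3 = 0.

0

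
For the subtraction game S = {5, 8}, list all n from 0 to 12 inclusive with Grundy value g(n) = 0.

0, 1, 2, 3, 4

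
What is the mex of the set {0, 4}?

1

0 is in the set but 1 is not, so the mex is 1.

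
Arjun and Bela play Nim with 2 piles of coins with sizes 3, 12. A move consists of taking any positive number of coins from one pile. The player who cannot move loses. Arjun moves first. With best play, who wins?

Arjun wins

Nim-sum: 3 ⊕ 12 = 15.
The nim-sum is 15 ≠ 0, so this is an N-position: the player to move can win; Arjun has a winning move.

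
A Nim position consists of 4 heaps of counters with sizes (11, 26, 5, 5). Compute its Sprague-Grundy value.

17

In binary:
  01011  (11)
  11010  (26)
  00101  (5)
  00101  (5)
  -----
  10001  (17)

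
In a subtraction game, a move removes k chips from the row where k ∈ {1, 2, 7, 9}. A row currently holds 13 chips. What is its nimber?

2

Compute g(0), g(1), … for moves {1, 2, 7, 9}:
k:     0  1  2  3  4  5  6  7  8  9 10 11 12 13
g(k):  0  1  2  0  1  2  0  1  2  3  4  0  1  2
So g(13) = 2.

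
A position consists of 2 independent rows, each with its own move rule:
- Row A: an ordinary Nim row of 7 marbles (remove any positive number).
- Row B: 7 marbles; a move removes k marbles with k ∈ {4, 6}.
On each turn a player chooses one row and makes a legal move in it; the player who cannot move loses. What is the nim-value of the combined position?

6

Row A is a plain Nim row of size 7, so its Grundy value is 7.
Grundy values for row B (subtraction set {4, 6}):
g(0) = mex{} = 0
g(1) = mex{} = 0
g(2) = mex{} = 0
g(3) = mex{} = 0
g(4) = mex{0} = 1
g(5) = mex{0} = 1
g(6) = mex{0} = 1
g(7) = mex{0} = 1
So g(7) = 1.
By the Sprague-Grundy theorem, the Grundy value of a sum of independent games is the XOR of the component values.
Combined value = 7 XOR 1 = 6.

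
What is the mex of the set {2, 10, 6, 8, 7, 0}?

0 is in the set but 1 is not, so the mex is 1.

1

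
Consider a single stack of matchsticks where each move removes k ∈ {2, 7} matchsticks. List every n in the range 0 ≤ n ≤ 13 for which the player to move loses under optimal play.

Build the Grundy sequence with g(k) = mex{g(k−s) : s ∈ {2, 7}, s ≤ k}:
k:     0  1  2  3  4  5  6  7  8  9 10 11 12 13
g(k):  0  0  1  1  0  0  1  1  2  0  0  1  1  0
The P-positions (g = 0) in 0..13 are 0, 1, 4, 5, 9, 10, 13.

0, 1, 4, 5, 9, 10, 13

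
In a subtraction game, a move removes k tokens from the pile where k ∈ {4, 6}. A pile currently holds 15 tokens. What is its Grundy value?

1

Build the Grundy sequence with g(k) = mex{g(k−s) : s ∈ {4, 6}, s ≤ k}:
k:     0  1  2  3  4  5  6  7  8  9 10 11 12 13 14 15
g(k):  0  0  0  0  1  1  1  1  2  2  0  0  0  0  1  1
So g(15) = 1.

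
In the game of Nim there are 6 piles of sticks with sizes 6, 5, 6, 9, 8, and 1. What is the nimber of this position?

5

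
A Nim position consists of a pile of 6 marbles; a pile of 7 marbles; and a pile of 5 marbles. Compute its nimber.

4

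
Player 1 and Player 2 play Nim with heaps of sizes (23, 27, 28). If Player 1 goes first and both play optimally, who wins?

Player 1 wins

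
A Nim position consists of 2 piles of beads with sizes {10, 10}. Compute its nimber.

0

Nim-sum: 10 XOR 10 = 0.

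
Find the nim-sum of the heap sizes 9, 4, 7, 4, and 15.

Compute the nim-sum pairwise:
9 ⊕ 4 = 13
13 ⊕ 7 = 10
10 ⊕ 4 = 14
14 ⊕ 15 = 1

1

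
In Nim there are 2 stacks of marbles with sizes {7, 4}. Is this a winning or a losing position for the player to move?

Winning position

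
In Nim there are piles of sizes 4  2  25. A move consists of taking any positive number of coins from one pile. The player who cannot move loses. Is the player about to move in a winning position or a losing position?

Winning position

Write each in binary and XOR column by column:
  00100  (4)
  00010  (2)
  11001  (25)
  -----
  11111  (31)
The nim-sum is 31 ≠ 0, so this is an N-position: the player to move can win.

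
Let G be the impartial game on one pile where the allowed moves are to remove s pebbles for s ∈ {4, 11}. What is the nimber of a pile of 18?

Compute g(0), g(1), … for moves {4, 11}:
k:     0  1  2  3  4  5  6  7  8  9 10 11 12 13 14 15 16 17 18
g(k):  0  0  0  0  1  1  1  1  0  0  0  2  1  1  1  0  0  0  0
So g(18) = 0.

0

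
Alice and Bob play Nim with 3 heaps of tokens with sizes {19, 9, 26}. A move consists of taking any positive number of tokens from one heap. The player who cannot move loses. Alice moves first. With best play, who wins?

Bob wins

Compute the nim-sum pairwise:
19 ⊕ 9 = 26
26 ⊕ 26 = 0
The nim-sum is 0, so this is a P-position: the player to move is in a losing position under optimal play; Alice is about to move from it and so loses — Bob wins.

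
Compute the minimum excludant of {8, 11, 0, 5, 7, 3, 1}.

2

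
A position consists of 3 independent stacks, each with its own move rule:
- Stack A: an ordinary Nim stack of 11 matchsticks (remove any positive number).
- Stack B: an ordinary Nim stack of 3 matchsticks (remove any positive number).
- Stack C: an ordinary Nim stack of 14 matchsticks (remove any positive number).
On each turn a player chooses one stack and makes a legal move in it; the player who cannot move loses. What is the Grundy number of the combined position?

6

Stack A is a plain Nim stack of size 11, so its Grundy value is 11.
Stack B is a plain Nim stack of size 3, so its Grundy value is 3.
Stack C is a plain Nim stack of size 14, so its Grundy value is 14.
The value of a disjunctive sum is the nim-sum of the parts.
Combined value = 11 XOR 3 XOR 14 = 6.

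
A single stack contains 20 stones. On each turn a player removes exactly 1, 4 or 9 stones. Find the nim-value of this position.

Build the Grundy sequence with g(k) = mex{g(k−s) : s ∈ {1, 4, 9}, s ≤ k}:
k:     0  1  2  3  4  5  6  7  8  9 10 11 12 13 14 15 16 17 18 19 20
g(k):  0  1  0  1  2  0  1  0  1  2  0  1  0  1  2  0  1  0  1  2  0
So g(20) = 0.

0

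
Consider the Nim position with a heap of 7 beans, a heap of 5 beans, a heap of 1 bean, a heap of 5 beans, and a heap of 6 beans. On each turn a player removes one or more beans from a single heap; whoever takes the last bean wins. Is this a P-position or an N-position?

Nim-sum: 7 ⊕ 5 ⊕ 1 ⊕ 5 ⊕ 6 = 0.
The nim-sum is 0, so this is a P-position: the player to move is in a losing position under optimal play.

P-position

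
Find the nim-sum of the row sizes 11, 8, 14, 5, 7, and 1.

Write each in binary and XOR column by column:
  1011  (11)
  1000  (8)
  1110  (14)
  0101  (5)
  0111  (7)
  0001  (1)
  ----
  1110  (14)

14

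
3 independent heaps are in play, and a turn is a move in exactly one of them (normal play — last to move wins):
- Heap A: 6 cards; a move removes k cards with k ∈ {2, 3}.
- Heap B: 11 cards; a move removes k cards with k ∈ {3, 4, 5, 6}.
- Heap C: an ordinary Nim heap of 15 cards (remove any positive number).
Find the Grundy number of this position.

15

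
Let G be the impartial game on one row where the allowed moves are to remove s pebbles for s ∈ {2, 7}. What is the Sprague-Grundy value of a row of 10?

0

Grundy values for subtraction set {2, 7}:
g(0) = mex{} = 0
g(1) = mex{} = 0
g(2) = mex{0} = 1
g(3) = mex{0} = 1
g(4) = mex{1} = 0
g(5) = mex{1} = 0
g(6) = mex{0} = 1
g(7) = mex{0} = 1
g(8) = mex{0,1} = 2
g(9) = mex{1} = 0
g(10) = mex{1,2} = 0
So g(10) = 0.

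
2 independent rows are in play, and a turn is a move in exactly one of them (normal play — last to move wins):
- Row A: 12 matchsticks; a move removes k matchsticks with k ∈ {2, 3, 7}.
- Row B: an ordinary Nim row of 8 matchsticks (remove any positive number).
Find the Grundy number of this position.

Build the Grundy sequence for row A with g(k) = mex{g(k−s) : s ∈ {2, 3, 7}, s ≤ k}:
g(0) = mex{} = 0
g(1) = mex{} = 0
g(2) = mex{0} = 1
g(3) = mex{0} = 1
g(4) = mex{0,1} = 2
g(5) = mex{1} = 0
g(6) = mex{1,2} = 0
g(7) = mex{0,2} = 1
g(8) = mex{0} = 1
g(9) = mex{0,1} = 2
g(10) = mex{1} = 0
g(11) = mex{1,2} = 0
g(12) = mex{0,2} = 1
So g(12) = 1.
Row B is a plain Nim row of size 8, so its Grundy value is 8.
The value of a disjunctive sum is the nim-sum of the parts.
Combined value = 1 XOR 8 = 9.

9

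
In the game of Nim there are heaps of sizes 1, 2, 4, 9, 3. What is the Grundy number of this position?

Compute the nim-sum pairwise:
1 XOR 2 = 3
3 XOR 4 = 7
7 XOR 9 = 14
14 XOR 3 = 13

13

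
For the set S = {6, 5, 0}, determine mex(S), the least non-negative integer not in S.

1

0 is in the set but 1 is not, so the mex is 1.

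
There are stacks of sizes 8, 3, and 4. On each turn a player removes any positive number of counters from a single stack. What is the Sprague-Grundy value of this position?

Bitwise XOR of the heap sizes:
  1000  (8)
  0011  (3)
  0100  (4)
  ----
  1111  (15)

15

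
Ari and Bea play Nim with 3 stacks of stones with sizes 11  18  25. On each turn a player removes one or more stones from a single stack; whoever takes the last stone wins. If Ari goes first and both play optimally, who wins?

Bea wins

Compute the nim-sum pairwise:
11 ⊕ 18 = 25
25 ⊕ 25 = 0
The nim-sum is 0, so this is a P-position: the player to move is in a losing position under optimal play; Ari is about to move from it and so loses — Bea wins.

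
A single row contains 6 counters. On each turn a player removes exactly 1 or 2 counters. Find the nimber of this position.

0

Build the Grundy sequence with g(k) = mex{g(k−s) : s ∈ {1, 2}, s ≤ k}:
k:     0  1  2  3  4  5  6
g(k):  0  1  2  0  1  2  0
So g(6) = 0.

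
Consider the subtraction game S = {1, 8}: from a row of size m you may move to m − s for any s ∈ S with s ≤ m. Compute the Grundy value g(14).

1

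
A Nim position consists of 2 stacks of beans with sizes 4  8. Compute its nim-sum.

12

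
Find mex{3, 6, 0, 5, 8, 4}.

0 is in the set but 1 is not, so the mex is 1.

1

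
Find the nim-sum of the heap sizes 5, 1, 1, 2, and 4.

3

Write each in binary and XOR column by column:
  101  (5)
  001  (1)
  001  (1)
  010  (2)
  100  (4)
  ---
  011  (3)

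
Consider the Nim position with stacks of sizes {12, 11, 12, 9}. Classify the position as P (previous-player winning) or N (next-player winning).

Compute the nim-sum pairwise:
12 ⊕ 11 = 7
7 ⊕ 12 = 11
11 ⊕ 9 = 2
The nim-sum is 2 ≠ 0, so this is an N-position: the player to move can win.

N-position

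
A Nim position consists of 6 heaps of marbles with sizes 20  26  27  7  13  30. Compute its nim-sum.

1

Nim-sum: 20 ⊕ 26 ⊕ 27 ⊕ 7 ⊕ 13 ⊕ 30 = 1.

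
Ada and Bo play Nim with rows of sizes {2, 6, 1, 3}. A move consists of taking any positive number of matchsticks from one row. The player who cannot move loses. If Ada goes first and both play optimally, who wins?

Ada wins

Nim-sum: 2 ^ 6 ^ 1 ^ 3 = 6.
The nim-sum is 6 ≠ 0, so this is an N-position: the player to move can win; Ada has a winning move.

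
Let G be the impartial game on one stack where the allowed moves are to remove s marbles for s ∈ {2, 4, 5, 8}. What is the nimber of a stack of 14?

2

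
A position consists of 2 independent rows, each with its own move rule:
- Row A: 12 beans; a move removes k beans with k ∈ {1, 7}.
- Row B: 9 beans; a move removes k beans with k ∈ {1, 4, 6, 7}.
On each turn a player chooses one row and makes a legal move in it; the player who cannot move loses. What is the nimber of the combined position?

2

Build the Grundy sequence for row A with g(k) = mex{g(k−s) : s ∈ {1, 7}, s ≤ k}:
g(0) = mex{} = 0
g(1) = mex{0} = 1
g(2) = mex{1} = 0
g(3) = mex{0} = 1
g(4) = mex{1} = 0
g(5) = mex{0} = 1
g(6) = mex{1} = 0
g(7) = mex{0} = 1
g(8) = mex{1} = 0
g(9) = mex{0} = 1
g(10) = mex{1} = 0
g(11) = mex{0} = 1
g(12) = mex{1} = 0
So g(12) = 0.
Build the Grundy sequence for row B with g(k) = mex{g(k−s) : s ∈ {1, 4, 6, 7}, s ≤ k}:
g(0) = mex{} = 0
g(1) = mex{0} = 1
g(2) = mex{1} = 0
g(3) = mex{0} = 1
g(4) = mex{0,1} = 2
g(5) = mex{1,2} = 0
g(6) = mex{0} = 1
g(7) = mex{0,1} = 2
g(8) = mex{0,1,2} = 3
g(9) = mex{0,1,3} = 2
So g(9) = 2.
By the Sprague-Grundy theorem, the Grundy value of a sum of independent games is the XOR of the component values.
Combined value = 0 ⊕ 2 = 2.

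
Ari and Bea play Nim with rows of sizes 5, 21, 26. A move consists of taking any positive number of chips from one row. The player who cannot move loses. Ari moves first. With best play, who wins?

Ari wins

Compute the nim-sum pairwise:
5 XOR 21 = 16
16 XOR 26 = 10
The nim-sum is 10 ≠ 0, so this is an N-position: the player to move can win; Ari has a winning move.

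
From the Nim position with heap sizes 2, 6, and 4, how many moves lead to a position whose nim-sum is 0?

0

Write each in binary and XOR column by column:
  010  (2)
  110  (6)
  100  (4)
  ---
  000  (0)
The nim-sum is already 0, so every move leaves a nonzero nim-sum — there are no winning moves.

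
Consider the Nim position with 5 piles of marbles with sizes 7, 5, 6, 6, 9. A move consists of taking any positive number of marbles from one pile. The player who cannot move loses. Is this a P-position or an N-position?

Nim-sum: 7 ⊕ 5 ⊕ 6 ⊕ 6 ⊕ 9 = 11.
The nim-sum is 11 ≠ 0, so this is an N-position: the player to move can win.

N-position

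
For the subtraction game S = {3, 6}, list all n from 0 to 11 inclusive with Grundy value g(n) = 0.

Grundy values for subtraction set {3, 6}:
g(0) = mex{} = 0
g(1) = mex{} = 0
g(2) = mex{} = 0
g(3) = mex{0} = 1
g(4) = mex{0} = 1
g(5) = mex{0} = 1
g(6) = mex{0,1} = 2
g(7) = mex{0,1} = 2
g(8) = mex{0,1} = 2
g(9) = mex{1,2} = 0
g(10) = mex{1,2} = 0
g(11) = mex{1,2} = 0
The P-positions (g = 0) in 0..11 are 0, 1, 2, 9, 10, 11.

0, 1, 2, 9, 10, 11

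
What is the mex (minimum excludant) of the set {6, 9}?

0 is not in the set, so the mex is 0.

0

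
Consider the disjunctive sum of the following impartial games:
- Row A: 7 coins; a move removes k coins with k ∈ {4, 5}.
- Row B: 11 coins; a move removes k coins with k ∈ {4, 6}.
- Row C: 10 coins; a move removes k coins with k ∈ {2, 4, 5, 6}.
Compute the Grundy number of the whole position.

Build the Grundy sequence for row A with g(k) = mex{g(k−s) : s ∈ {4, 5}, s ≤ k}:
g(0) = mex{} = 0
g(1) = mex{} = 0
g(2) = mex{} = 0
g(3) = mex{} = 0
g(4) = mex{0} = 1
g(5) = mex{0} = 1
g(6) = mex{0} = 1
g(7) = mex{0} = 1
So g(7) = 1.
Grundy values for row B (subtraction set {4, 6}):
k:     0  1  2  3  4  5  6  7  8  9 10 11
g(k):  0  0  0  0  1  1  1  1  2  2  0  0
So g(11) = 0.
Grundy values for row C (subtraction set {2, 4, 5, 6}):
g(0) = mex{} = 0
g(1) = mex{} = 0
g(2) = mex{0} = 1
g(3) = mex{0} = 1
g(4) = mex{0,1} = 2
g(5) = mex{0,1} = 2
g(6) = mex{0,1,2} = 3
g(7) = mex{0,1,2} = 3
g(8) = mex{1,2,3} = 0
g(9) = mex{1,2,3} = 0
g(10) = mex{0,2,3} = 1
So g(10) = 1.
By the Sprague-Grundy theorem, the Grundy value of a sum of independent games is the XOR of the component values.
Combined value = 1 ⊕ 0 ⊕ 1 = 0.

0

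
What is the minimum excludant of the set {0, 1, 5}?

The values 0, 1 are all present; 2 is the first non-negative integer missing from the set.

2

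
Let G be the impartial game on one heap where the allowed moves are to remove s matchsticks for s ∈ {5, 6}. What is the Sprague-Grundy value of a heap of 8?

Compute g(0), g(1), … for moves {5, 6}:
g(0) = mex{} = 0
g(1) = mex{} = 0
g(2) = mex{} = 0
g(3) = mex{} = 0
g(4) = mex{} = 0
g(5) = mex{0} = 1
g(6) = mex{0} = 1
g(7) = mex{0} = 1
g(8) = mex{0} = 1
So g(8) = 1.

1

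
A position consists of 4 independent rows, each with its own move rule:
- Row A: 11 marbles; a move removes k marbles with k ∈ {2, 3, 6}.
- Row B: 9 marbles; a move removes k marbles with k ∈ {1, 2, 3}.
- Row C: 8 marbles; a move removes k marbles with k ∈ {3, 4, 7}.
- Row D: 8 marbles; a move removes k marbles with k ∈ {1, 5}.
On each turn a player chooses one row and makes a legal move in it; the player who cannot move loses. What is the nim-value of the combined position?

Grundy values for row A (subtraction set {2, 3, 6}):
g(0) = mex{} = 0
g(1) = mex{} = 0
g(2) = mex{0} = 1
g(3) = mex{0} = 1
g(4) = mex{0,1} = 2
g(5) = mex{1} = 0
g(6) = mex{0,1,2} = 3
g(7) = mex{0,2} = 1
g(8) = mex{0,1,3} = 2
g(9) = mex{1,3} = 0
g(10) = mex{1,2} = 0
g(11) = mex{0,2} = 1
So g(11) = 1.
Grundy values for row B (subtraction set {1, 2, 3}):
g(0) = mex{} = 0
g(1) = mex{0} = 1
g(2) = mex{0,1} = 2
g(3) = mex{0,1,2} = 3
g(4) = mex{1,2,3} = 0
g(5) = mex{0,2,3} = 1
g(6) = mex{0,1,3} = 2
g(7) = mex{0,1,2} = 3
g(8) = mex{1,2,3} = 0
g(9) = mex{0,2,3} = 1
So g(9) = 1.
Grundy values for row C (subtraction set {3, 4, 7}):
k:     0  1  2  3  4  5  6  7  8
g(k):  0  0  0  1  1  1  2  2  2
So g(8) = 2.
For row D, compute g(0), g(1), … with moves {1, 5}:
g(0) = mex{} = 0
g(1) = mex{0} = 1
g(2) = mex{1} = 0
g(3) = mex{0} = 1
g(4) = mex{1} = 0
g(5) = mex{0} = 1
g(6) = mex{1} = 0
g(7) = mex{0} = 1
g(8) = mex{1} = 0
So g(8) = 0.
The value of a disjunctive sum is the nim-sum of the parts.
Combined value = 1 XOR 1 XOR 2 XOR 0 = 2.

2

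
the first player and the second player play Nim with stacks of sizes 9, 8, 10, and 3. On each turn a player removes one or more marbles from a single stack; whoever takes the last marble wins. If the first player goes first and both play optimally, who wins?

the first player wins

Compute the nim-sum pairwise:
9 ⊕ 8 = 1
1 ⊕ 10 = 11
11 ⊕ 3 = 8
The nim-sum is 8 ≠ 0, so this is an N-position: the player to move can win; the first player has a winning move.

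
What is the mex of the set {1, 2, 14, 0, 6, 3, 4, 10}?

The values 0, 1, 2, 3, 4 are all present; 5 is the first non-negative integer missing from the set.

5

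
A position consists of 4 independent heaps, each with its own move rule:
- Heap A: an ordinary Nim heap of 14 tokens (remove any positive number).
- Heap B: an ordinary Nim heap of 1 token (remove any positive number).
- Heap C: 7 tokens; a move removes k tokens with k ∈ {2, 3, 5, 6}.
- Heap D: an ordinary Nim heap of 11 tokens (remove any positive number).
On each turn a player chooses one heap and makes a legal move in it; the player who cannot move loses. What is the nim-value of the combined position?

7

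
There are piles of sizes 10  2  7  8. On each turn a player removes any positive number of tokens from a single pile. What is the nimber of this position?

Compute the nim-sum pairwise:
10 XOR 2 = 8
8 XOR 7 = 15
15 XOR 8 = 7

7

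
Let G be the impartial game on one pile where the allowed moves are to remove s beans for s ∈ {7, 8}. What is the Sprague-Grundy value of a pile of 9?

1

Build the Grundy sequence with g(k) = mex{g(k−s) : s ∈ {7, 8}, s ≤ k}:
g(0) = mex{} = 0
g(1) = mex{} = 0
g(2) = mex{} = 0
g(3) = mex{} = 0
g(4) = mex{} = 0
g(5) = mex{} = 0
g(6) = mex{} = 0
g(7) = mex{0} = 1
g(8) = mex{0} = 1
g(9) = mex{0} = 1
So g(9) = 1.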